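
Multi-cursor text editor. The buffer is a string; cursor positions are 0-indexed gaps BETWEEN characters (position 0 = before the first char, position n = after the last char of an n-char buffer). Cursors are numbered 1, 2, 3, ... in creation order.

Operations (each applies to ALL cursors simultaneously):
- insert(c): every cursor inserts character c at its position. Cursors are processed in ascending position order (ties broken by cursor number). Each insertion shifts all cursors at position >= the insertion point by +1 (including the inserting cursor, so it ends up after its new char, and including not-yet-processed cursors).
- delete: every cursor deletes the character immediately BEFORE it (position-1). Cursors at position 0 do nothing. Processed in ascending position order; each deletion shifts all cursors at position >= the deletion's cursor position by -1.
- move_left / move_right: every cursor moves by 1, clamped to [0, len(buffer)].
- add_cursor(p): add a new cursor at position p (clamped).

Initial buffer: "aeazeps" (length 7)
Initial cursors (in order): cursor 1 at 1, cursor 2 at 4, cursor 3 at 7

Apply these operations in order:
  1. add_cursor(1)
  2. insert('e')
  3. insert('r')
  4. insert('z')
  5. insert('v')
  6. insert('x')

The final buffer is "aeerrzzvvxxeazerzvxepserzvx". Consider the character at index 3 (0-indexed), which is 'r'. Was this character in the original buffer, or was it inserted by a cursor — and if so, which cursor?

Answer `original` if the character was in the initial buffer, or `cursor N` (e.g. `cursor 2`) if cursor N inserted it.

After op 1 (add_cursor(1)): buffer="aeazeps" (len 7), cursors c1@1 c4@1 c2@4 c3@7, authorship .......
After op 2 (insert('e')): buffer="aeeeazeepse" (len 11), cursors c1@3 c4@3 c2@7 c3@11, authorship .14...2...3
After op 3 (insert('r')): buffer="aeerreazerepser" (len 15), cursors c1@5 c4@5 c2@10 c3@15, authorship .1414...22...33
After op 4 (insert('z')): buffer="aeerrzzeazerzepserz" (len 19), cursors c1@7 c4@7 c2@13 c3@19, authorship .141414...222...333
After op 5 (insert('v')): buffer="aeerrzzvveazerzvepserzv" (len 23), cursors c1@9 c4@9 c2@16 c3@23, authorship .14141414...2222...3333
After op 6 (insert('x')): buffer="aeerrzzvvxxeazerzvxepserzvx" (len 27), cursors c1@11 c4@11 c2@19 c3@27, authorship .1414141414...22222...33333
Authorship (.=original, N=cursor N): . 1 4 1 4 1 4 1 4 1 4 . . . 2 2 2 2 2 . . . 3 3 3 3 3
Index 3: author = 1

Answer: cursor 1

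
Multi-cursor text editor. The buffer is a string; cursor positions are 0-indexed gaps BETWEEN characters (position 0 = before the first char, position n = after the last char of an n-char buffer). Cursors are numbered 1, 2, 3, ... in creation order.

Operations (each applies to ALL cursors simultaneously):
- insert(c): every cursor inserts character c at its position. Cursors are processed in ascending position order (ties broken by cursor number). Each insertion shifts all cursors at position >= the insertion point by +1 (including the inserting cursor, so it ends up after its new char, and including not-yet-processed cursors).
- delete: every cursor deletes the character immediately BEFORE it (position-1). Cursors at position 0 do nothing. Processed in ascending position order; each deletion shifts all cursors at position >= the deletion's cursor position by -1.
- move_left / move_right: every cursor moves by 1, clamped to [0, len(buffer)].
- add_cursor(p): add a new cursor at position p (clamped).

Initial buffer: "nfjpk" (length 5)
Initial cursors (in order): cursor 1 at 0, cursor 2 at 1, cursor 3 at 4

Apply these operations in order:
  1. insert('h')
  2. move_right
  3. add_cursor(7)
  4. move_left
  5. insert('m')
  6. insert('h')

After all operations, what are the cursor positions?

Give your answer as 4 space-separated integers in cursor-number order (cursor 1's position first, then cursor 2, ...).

After op 1 (insert('h')): buffer="hnhfjphk" (len 8), cursors c1@1 c2@3 c3@7, authorship 1.2...3.
After op 2 (move_right): buffer="hnhfjphk" (len 8), cursors c1@2 c2@4 c3@8, authorship 1.2...3.
After op 3 (add_cursor(7)): buffer="hnhfjphk" (len 8), cursors c1@2 c2@4 c4@7 c3@8, authorship 1.2...3.
After op 4 (move_left): buffer="hnhfjphk" (len 8), cursors c1@1 c2@3 c4@6 c3@7, authorship 1.2...3.
After op 5 (insert('m')): buffer="hmnhmfjpmhmk" (len 12), cursors c1@2 c2@5 c4@9 c3@11, authorship 11.22...433.
After op 6 (insert('h')): buffer="hmhnhmhfjpmhhmhk" (len 16), cursors c1@3 c2@7 c4@12 c3@15, authorship 111.222...44333.

Answer: 3 7 15 12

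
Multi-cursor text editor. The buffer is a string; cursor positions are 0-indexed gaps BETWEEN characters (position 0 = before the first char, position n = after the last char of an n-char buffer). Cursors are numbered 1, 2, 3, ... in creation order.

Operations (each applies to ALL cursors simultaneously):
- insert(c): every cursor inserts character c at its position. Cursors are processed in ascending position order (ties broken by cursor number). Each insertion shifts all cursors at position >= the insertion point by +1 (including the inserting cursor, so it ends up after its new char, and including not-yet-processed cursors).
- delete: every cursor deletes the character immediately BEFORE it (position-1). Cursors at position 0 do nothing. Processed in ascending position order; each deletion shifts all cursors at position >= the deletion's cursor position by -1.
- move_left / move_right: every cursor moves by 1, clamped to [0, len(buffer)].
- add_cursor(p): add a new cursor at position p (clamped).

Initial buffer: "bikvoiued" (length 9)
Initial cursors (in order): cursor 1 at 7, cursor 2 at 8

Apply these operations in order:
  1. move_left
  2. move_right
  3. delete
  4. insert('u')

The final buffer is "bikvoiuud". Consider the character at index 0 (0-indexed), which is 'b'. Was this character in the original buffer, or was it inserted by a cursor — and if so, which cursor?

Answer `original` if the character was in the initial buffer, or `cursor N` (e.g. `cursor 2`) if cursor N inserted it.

Answer: original

Derivation:
After op 1 (move_left): buffer="bikvoiued" (len 9), cursors c1@6 c2@7, authorship .........
After op 2 (move_right): buffer="bikvoiued" (len 9), cursors c1@7 c2@8, authorship .........
After op 3 (delete): buffer="bikvoid" (len 7), cursors c1@6 c2@6, authorship .......
After op 4 (insert('u')): buffer="bikvoiuud" (len 9), cursors c1@8 c2@8, authorship ......12.
Authorship (.=original, N=cursor N): . . . . . . 1 2 .
Index 0: author = original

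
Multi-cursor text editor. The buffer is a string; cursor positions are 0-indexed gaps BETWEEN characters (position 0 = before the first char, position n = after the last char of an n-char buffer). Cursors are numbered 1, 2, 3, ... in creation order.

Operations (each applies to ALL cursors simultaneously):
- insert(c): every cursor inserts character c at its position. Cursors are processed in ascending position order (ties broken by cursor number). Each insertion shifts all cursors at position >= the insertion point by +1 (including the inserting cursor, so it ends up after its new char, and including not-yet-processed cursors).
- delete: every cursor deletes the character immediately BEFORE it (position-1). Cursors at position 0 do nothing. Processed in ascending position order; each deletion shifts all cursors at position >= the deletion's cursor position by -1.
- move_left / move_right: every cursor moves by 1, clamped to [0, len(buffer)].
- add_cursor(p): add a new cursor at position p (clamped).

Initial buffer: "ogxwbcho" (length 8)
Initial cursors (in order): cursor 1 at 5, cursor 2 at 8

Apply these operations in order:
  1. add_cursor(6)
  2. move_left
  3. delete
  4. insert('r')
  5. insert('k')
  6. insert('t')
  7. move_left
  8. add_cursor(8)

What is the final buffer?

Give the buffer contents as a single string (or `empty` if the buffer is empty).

Answer: ogxrrkkttcrkto

Derivation:
After op 1 (add_cursor(6)): buffer="ogxwbcho" (len 8), cursors c1@5 c3@6 c2@8, authorship ........
After op 2 (move_left): buffer="ogxwbcho" (len 8), cursors c1@4 c3@5 c2@7, authorship ........
After op 3 (delete): buffer="ogxco" (len 5), cursors c1@3 c3@3 c2@4, authorship .....
After op 4 (insert('r')): buffer="ogxrrcro" (len 8), cursors c1@5 c3@5 c2@7, authorship ...13.2.
After op 5 (insert('k')): buffer="ogxrrkkcrko" (len 11), cursors c1@7 c3@7 c2@10, authorship ...1313.22.
After op 6 (insert('t')): buffer="ogxrrkkttcrkto" (len 14), cursors c1@9 c3@9 c2@13, authorship ...131313.222.
After op 7 (move_left): buffer="ogxrrkkttcrkto" (len 14), cursors c1@8 c3@8 c2@12, authorship ...131313.222.
After op 8 (add_cursor(8)): buffer="ogxrrkkttcrkto" (len 14), cursors c1@8 c3@8 c4@8 c2@12, authorship ...131313.222.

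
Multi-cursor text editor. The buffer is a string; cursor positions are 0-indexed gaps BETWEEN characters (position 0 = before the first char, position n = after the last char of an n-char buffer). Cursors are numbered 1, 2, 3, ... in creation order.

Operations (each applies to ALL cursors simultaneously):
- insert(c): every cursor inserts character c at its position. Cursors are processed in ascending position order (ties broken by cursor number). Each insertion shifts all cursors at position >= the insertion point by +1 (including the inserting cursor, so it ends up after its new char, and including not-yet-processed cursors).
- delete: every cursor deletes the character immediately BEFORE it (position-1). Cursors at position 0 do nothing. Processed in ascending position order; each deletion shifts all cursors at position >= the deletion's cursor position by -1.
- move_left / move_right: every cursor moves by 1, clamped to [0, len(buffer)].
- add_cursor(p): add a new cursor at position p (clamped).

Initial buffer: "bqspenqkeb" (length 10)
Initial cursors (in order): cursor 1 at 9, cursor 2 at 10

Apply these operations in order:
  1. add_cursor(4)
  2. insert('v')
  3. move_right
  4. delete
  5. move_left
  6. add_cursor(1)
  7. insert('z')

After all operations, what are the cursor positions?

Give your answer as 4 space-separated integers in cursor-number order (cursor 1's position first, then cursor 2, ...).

Answer: 13 13 6 2

Derivation:
After op 1 (add_cursor(4)): buffer="bqspenqkeb" (len 10), cursors c3@4 c1@9 c2@10, authorship ..........
After op 2 (insert('v')): buffer="bqspvenqkevbv" (len 13), cursors c3@5 c1@11 c2@13, authorship ....3.....1.2
After op 3 (move_right): buffer="bqspvenqkevbv" (len 13), cursors c3@6 c1@12 c2@13, authorship ....3.....1.2
After op 4 (delete): buffer="bqspvnqkev" (len 10), cursors c3@5 c1@10 c2@10, authorship ....3....1
After op 5 (move_left): buffer="bqspvnqkev" (len 10), cursors c3@4 c1@9 c2@9, authorship ....3....1
After op 6 (add_cursor(1)): buffer="bqspvnqkev" (len 10), cursors c4@1 c3@4 c1@9 c2@9, authorship ....3....1
After op 7 (insert('z')): buffer="bzqspzvnqkezzv" (len 14), cursors c4@2 c3@6 c1@13 c2@13, authorship .4...33....121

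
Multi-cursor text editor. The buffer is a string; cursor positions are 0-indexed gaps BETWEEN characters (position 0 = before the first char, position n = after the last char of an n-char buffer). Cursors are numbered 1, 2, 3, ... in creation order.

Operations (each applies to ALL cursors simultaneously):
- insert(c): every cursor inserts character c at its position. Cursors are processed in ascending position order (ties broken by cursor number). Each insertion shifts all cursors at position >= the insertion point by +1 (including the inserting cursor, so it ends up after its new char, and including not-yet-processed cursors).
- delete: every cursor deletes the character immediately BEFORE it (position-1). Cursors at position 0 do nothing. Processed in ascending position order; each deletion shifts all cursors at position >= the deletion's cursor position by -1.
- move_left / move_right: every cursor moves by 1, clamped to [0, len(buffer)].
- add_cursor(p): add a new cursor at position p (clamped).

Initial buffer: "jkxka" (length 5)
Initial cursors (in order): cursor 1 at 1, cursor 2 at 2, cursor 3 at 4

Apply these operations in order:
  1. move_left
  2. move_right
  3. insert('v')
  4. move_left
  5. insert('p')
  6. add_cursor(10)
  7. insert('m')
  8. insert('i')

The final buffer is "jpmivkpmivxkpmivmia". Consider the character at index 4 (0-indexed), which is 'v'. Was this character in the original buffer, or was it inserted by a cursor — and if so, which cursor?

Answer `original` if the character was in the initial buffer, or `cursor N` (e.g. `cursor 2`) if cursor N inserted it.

After op 1 (move_left): buffer="jkxka" (len 5), cursors c1@0 c2@1 c3@3, authorship .....
After op 2 (move_right): buffer="jkxka" (len 5), cursors c1@1 c2@2 c3@4, authorship .....
After op 3 (insert('v')): buffer="jvkvxkva" (len 8), cursors c1@2 c2@4 c3@7, authorship .1.2..3.
After op 4 (move_left): buffer="jvkvxkva" (len 8), cursors c1@1 c2@3 c3@6, authorship .1.2..3.
After op 5 (insert('p')): buffer="jpvkpvxkpva" (len 11), cursors c1@2 c2@5 c3@9, authorship .11.22..33.
After op 6 (add_cursor(10)): buffer="jpvkpvxkpva" (len 11), cursors c1@2 c2@5 c3@9 c4@10, authorship .11.22..33.
After op 7 (insert('m')): buffer="jpmvkpmvxkpmvma" (len 15), cursors c1@3 c2@7 c3@12 c4@14, authorship .111.222..3334.
After op 8 (insert('i')): buffer="jpmivkpmivxkpmivmia" (len 19), cursors c1@4 c2@9 c3@15 c4@18, authorship .1111.2222..333344.
Authorship (.=original, N=cursor N): . 1 1 1 1 . 2 2 2 2 . . 3 3 3 3 4 4 .
Index 4: author = 1

Answer: cursor 1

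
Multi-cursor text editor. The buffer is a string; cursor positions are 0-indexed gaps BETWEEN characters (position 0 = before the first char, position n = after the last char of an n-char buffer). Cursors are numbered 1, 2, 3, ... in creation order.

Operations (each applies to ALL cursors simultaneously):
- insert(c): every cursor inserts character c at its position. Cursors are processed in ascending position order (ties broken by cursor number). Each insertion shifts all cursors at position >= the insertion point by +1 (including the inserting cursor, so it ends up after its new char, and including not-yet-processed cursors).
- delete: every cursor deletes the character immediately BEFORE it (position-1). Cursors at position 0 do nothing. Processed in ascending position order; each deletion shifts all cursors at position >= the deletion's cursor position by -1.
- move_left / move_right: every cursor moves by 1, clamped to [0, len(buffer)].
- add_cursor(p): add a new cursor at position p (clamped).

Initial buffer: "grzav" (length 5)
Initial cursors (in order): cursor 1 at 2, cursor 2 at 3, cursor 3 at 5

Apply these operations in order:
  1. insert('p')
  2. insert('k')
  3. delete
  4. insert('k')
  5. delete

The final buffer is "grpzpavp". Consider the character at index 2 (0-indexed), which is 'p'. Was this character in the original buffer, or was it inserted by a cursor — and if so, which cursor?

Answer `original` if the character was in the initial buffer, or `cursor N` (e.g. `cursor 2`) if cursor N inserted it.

After op 1 (insert('p')): buffer="grpzpavp" (len 8), cursors c1@3 c2@5 c3@8, authorship ..1.2..3
After op 2 (insert('k')): buffer="grpkzpkavpk" (len 11), cursors c1@4 c2@7 c3@11, authorship ..11.22..33
After op 3 (delete): buffer="grpzpavp" (len 8), cursors c1@3 c2@5 c3@8, authorship ..1.2..3
After op 4 (insert('k')): buffer="grpkzpkavpk" (len 11), cursors c1@4 c2@7 c3@11, authorship ..11.22..33
After op 5 (delete): buffer="grpzpavp" (len 8), cursors c1@3 c2@5 c3@8, authorship ..1.2..3
Authorship (.=original, N=cursor N): . . 1 . 2 . . 3
Index 2: author = 1

Answer: cursor 1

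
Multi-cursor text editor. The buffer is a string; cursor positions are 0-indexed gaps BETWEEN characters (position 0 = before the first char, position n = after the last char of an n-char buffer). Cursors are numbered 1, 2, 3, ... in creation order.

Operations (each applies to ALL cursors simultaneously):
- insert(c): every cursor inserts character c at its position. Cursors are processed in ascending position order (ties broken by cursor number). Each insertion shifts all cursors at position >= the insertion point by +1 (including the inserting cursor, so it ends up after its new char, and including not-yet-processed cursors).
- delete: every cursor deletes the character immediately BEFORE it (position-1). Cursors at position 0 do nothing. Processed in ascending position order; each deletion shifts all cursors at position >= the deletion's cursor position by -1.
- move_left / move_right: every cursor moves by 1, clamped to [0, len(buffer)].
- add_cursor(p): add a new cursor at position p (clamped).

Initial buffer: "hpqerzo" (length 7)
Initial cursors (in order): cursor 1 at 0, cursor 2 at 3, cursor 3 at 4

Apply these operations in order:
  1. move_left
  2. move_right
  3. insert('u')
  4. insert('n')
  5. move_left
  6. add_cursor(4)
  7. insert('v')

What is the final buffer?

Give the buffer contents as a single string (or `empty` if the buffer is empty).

After op 1 (move_left): buffer="hpqerzo" (len 7), cursors c1@0 c2@2 c3@3, authorship .......
After op 2 (move_right): buffer="hpqerzo" (len 7), cursors c1@1 c2@3 c3@4, authorship .......
After op 3 (insert('u')): buffer="hupqueurzo" (len 10), cursors c1@2 c2@5 c3@7, authorship .1..2.3...
After op 4 (insert('n')): buffer="hunpquneunrzo" (len 13), cursors c1@3 c2@7 c3@10, authorship .11..22.33...
After op 5 (move_left): buffer="hunpquneunrzo" (len 13), cursors c1@2 c2@6 c3@9, authorship .11..22.33...
After op 6 (add_cursor(4)): buffer="hunpquneunrzo" (len 13), cursors c1@2 c4@4 c2@6 c3@9, authorship .11..22.33...
After op 7 (insert('v')): buffer="huvnpvquvneuvnrzo" (len 17), cursors c1@3 c4@6 c2@9 c3@13, authorship .111.4.222.333...

Answer: huvnpvquvneuvnrzo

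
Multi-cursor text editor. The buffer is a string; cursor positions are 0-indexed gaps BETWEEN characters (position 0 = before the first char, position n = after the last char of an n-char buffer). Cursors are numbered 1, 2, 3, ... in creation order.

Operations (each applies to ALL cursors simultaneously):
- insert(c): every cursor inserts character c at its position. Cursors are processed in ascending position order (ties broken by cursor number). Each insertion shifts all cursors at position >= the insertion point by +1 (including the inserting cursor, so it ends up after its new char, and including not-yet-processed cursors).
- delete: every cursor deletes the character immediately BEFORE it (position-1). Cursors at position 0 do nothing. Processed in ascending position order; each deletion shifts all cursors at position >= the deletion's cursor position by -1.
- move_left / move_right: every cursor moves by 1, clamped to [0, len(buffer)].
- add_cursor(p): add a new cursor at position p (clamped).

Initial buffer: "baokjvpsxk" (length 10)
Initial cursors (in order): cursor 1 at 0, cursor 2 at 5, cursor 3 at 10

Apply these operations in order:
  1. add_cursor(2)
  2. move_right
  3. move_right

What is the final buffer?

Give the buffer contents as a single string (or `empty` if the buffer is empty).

After op 1 (add_cursor(2)): buffer="baokjvpsxk" (len 10), cursors c1@0 c4@2 c2@5 c3@10, authorship ..........
After op 2 (move_right): buffer="baokjvpsxk" (len 10), cursors c1@1 c4@3 c2@6 c3@10, authorship ..........
After op 3 (move_right): buffer="baokjvpsxk" (len 10), cursors c1@2 c4@4 c2@7 c3@10, authorship ..........

Answer: baokjvpsxk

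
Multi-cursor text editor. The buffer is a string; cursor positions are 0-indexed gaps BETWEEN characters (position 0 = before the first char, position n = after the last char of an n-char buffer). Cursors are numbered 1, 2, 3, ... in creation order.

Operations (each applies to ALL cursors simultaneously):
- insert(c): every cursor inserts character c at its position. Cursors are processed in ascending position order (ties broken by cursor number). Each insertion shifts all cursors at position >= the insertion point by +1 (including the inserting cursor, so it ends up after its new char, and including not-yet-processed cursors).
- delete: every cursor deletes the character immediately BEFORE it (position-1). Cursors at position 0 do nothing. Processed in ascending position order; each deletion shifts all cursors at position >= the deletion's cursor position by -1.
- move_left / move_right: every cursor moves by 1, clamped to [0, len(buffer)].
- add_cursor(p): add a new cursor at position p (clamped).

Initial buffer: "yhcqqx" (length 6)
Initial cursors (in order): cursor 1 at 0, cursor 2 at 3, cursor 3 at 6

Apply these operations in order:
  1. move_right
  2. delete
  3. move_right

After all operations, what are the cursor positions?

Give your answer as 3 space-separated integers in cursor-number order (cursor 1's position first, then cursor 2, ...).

After op 1 (move_right): buffer="yhcqqx" (len 6), cursors c1@1 c2@4 c3@6, authorship ......
After op 2 (delete): buffer="hcq" (len 3), cursors c1@0 c2@2 c3@3, authorship ...
After op 3 (move_right): buffer="hcq" (len 3), cursors c1@1 c2@3 c3@3, authorship ...

Answer: 1 3 3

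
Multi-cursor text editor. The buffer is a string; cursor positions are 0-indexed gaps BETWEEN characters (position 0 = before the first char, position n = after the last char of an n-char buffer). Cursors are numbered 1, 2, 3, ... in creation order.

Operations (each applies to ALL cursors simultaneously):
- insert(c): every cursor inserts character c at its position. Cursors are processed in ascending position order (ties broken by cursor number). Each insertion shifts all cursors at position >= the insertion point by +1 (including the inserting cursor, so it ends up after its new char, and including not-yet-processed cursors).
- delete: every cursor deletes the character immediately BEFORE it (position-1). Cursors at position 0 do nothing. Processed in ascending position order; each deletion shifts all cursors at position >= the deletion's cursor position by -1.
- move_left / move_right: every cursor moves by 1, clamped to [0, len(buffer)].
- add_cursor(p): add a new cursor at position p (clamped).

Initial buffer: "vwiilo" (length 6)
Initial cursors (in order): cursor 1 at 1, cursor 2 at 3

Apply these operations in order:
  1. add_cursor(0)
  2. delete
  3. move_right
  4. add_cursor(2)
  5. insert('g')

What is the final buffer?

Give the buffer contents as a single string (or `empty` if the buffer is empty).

Answer: wggigglo

Derivation:
After op 1 (add_cursor(0)): buffer="vwiilo" (len 6), cursors c3@0 c1@1 c2@3, authorship ......
After op 2 (delete): buffer="wilo" (len 4), cursors c1@0 c3@0 c2@1, authorship ....
After op 3 (move_right): buffer="wilo" (len 4), cursors c1@1 c3@1 c2@2, authorship ....
After op 4 (add_cursor(2)): buffer="wilo" (len 4), cursors c1@1 c3@1 c2@2 c4@2, authorship ....
After op 5 (insert('g')): buffer="wggigglo" (len 8), cursors c1@3 c3@3 c2@6 c4@6, authorship .13.24..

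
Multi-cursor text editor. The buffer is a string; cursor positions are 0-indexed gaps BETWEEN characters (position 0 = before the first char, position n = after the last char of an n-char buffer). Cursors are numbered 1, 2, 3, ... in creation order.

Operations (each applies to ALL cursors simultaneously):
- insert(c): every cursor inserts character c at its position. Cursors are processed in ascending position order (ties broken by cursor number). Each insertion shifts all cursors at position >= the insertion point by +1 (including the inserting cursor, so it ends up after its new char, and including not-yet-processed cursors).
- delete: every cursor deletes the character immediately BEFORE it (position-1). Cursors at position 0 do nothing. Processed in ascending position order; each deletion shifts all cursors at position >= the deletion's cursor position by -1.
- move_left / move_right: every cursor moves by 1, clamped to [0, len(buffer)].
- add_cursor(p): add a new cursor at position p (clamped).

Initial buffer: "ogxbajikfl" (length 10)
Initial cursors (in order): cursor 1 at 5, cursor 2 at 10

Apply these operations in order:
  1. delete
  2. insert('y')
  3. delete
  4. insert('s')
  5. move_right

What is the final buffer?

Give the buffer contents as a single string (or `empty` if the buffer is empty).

After op 1 (delete): buffer="ogxbjikf" (len 8), cursors c1@4 c2@8, authorship ........
After op 2 (insert('y')): buffer="ogxbyjikfy" (len 10), cursors c1@5 c2@10, authorship ....1....2
After op 3 (delete): buffer="ogxbjikf" (len 8), cursors c1@4 c2@8, authorship ........
After op 4 (insert('s')): buffer="ogxbsjikfs" (len 10), cursors c1@5 c2@10, authorship ....1....2
After op 5 (move_right): buffer="ogxbsjikfs" (len 10), cursors c1@6 c2@10, authorship ....1....2

Answer: ogxbsjikfs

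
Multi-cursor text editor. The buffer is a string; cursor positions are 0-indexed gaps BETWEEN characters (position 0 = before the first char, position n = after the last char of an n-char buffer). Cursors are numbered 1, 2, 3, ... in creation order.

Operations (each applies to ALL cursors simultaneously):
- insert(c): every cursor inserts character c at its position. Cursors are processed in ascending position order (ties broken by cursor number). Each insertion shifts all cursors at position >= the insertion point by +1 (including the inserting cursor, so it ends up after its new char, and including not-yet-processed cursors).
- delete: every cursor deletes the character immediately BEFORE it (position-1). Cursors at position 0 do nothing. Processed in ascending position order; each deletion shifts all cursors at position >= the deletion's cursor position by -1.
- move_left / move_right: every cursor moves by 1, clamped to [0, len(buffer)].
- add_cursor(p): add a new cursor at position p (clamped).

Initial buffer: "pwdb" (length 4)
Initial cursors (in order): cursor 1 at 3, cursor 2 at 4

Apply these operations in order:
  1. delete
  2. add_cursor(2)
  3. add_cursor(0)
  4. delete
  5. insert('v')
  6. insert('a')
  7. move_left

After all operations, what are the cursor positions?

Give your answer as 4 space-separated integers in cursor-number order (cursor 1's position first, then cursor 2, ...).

After op 1 (delete): buffer="pw" (len 2), cursors c1@2 c2@2, authorship ..
After op 2 (add_cursor(2)): buffer="pw" (len 2), cursors c1@2 c2@2 c3@2, authorship ..
After op 3 (add_cursor(0)): buffer="pw" (len 2), cursors c4@0 c1@2 c2@2 c3@2, authorship ..
After op 4 (delete): buffer="" (len 0), cursors c1@0 c2@0 c3@0 c4@0, authorship 
After op 5 (insert('v')): buffer="vvvv" (len 4), cursors c1@4 c2@4 c3@4 c4@4, authorship 1234
After op 6 (insert('a')): buffer="vvvvaaaa" (len 8), cursors c1@8 c2@8 c3@8 c4@8, authorship 12341234
After op 7 (move_left): buffer="vvvvaaaa" (len 8), cursors c1@7 c2@7 c3@7 c4@7, authorship 12341234

Answer: 7 7 7 7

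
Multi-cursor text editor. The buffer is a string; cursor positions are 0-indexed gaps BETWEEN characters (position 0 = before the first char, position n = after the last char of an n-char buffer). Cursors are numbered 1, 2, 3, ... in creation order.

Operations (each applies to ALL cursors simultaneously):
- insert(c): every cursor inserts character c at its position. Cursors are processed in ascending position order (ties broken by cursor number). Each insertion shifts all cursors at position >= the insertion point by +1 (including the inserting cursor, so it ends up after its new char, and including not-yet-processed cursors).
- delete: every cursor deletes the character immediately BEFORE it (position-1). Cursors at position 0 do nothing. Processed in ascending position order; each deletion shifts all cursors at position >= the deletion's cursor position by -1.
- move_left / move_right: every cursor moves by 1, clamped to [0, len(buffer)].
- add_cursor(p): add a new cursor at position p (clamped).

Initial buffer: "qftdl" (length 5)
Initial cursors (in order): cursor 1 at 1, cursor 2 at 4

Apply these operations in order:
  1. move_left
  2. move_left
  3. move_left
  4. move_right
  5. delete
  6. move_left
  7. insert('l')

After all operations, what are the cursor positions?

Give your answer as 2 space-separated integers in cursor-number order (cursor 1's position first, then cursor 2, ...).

Answer: 2 2

Derivation:
After op 1 (move_left): buffer="qftdl" (len 5), cursors c1@0 c2@3, authorship .....
After op 2 (move_left): buffer="qftdl" (len 5), cursors c1@0 c2@2, authorship .....
After op 3 (move_left): buffer="qftdl" (len 5), cursors c1@0 c2@1, authorship .....
After op 4 (move_right): buffer="qftdl" (len 5), cursors c1@1 c2@2, authorship .....
After op 5 (delete): buffer="tdl" (len 3), cursors c1@0 c2@0, authorship ...
After op 6 (move_left): buffer="tdl" (len 3), cursors c1@0 c2@0, authorship ...
After op 7 (insert('l')): buffer="lltdl" (len 5), cursors c1@2 c2@2, authorship 12...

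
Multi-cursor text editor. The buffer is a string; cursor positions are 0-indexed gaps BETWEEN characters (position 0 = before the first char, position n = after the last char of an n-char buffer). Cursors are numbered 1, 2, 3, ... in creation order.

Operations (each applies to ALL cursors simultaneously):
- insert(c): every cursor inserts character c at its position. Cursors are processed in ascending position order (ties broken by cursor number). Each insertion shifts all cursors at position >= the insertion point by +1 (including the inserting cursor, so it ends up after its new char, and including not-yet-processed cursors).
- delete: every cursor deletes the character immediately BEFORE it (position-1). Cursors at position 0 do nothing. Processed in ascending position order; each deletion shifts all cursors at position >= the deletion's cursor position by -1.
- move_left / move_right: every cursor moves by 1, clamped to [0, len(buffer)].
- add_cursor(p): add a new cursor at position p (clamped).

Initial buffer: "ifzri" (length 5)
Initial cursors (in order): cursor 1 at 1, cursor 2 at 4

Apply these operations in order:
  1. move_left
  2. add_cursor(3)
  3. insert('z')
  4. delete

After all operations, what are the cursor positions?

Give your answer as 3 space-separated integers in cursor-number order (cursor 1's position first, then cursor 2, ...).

After op 1 (move_left): buffer="ifzri" (len 5), cursors c1@0 c2@3, authorship .....
After op 2 (add_cursor(3)): buffer="ifzri" (len 5), cursors c1@0 c2@3 c3@3, authorship .....
After op 3 (insert('z')): buffer="zifzzzri" (len 8), cursors c1@1 c2@6 c3@6, authorship 1...23..
After op 4 (delete): buffer="ifzri" (len 5), cursors c1@0 c2@3 c3@3, authorship .....

Answer: 0 3 3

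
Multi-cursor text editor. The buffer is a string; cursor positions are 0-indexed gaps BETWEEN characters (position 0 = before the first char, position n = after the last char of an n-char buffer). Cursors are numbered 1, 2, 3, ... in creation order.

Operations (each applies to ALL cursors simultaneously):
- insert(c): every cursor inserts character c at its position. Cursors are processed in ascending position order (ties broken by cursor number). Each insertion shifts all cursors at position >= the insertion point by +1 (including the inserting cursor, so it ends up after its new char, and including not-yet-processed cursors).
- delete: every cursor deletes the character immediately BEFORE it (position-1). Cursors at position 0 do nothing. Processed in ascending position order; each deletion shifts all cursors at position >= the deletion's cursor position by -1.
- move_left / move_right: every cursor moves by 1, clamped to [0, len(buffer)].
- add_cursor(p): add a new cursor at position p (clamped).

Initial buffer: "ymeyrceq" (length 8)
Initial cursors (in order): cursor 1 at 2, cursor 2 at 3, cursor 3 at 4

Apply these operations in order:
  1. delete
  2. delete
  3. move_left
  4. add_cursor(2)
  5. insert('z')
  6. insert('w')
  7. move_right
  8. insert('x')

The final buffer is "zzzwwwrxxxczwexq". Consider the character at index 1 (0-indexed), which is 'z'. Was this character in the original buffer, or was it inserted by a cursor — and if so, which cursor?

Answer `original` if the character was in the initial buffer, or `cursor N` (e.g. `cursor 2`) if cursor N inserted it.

After op 1 (delete): buffer="yrceq" (len 5), cursors c1@1 c2@1 c3@1, authorship .....
After op 2 (delete): buffer="rceq" (len 4), cursors c1@0 c2@0 c3@0, authorship ....
After op 3 (move_left): buffer="rceq" (len 4), cursors c1@0 c2@0 c3@0, authorship ....
After op 4 (add_cursor(2)): buffer="rceq" (len 4), cursors c1@0 c2@0 c3@0 c4@2, authorship ....
After op 5 (insert('z')): buffer="zzzrczeq" (len 8), cursors c1@3 c2@3 c3@3 c4@6, authorship 123..4..
After op 6 (insert('w')): buffer="zzzwwwrczweq" (len 12), cursors c1@6 c2@6 c3@6 c4@10, authorship 123123..44..
After op 7 (move_right): buffer="zzzwwwrczweq" (len 12), cursors c1@7 c2@7 c3@7 c4@11, authorship 123123..44..
After op 8 (insert('x')): buffer="zzzwwwrxxxczwexq" (len 16), cursors c1@10 c2@10 c3@10 c4@15, authorship 123123.123.44.4.
Authorship (.=original, N=cursor N): 1 2 3 1 2 3 . 1 2 3 . 4 4 . 4 .
Index 1: author = 2

Answer: cursor 2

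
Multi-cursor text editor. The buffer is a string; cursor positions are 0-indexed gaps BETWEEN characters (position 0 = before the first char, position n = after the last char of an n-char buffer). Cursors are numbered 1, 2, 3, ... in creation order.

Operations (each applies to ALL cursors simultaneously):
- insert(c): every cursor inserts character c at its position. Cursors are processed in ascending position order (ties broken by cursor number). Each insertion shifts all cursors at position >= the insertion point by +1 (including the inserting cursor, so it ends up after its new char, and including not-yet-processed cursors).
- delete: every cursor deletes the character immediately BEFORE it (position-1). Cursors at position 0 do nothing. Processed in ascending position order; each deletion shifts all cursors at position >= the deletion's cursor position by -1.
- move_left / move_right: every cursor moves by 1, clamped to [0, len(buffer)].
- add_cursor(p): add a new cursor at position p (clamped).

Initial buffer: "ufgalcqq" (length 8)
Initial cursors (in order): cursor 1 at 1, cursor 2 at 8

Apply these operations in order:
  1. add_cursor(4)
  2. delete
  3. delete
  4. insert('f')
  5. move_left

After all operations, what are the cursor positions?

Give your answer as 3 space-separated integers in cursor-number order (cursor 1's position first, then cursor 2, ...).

Answer: 0 5 2

Derivation:
After op 1 (add_cursor(4)): buffer="ufgalcqq" (len 8), cursors c1@1 c3@4 c2@8, authorship ........
After op 2 (delete): buffer="fglcq" (len 5), cursors c1@0 c3@2 c2@5, authorship .....
After op 3 (delete): buffer="flc" (len 3), cursors c1@0 c3@1 c2@3, authorship ...
After op 4 (insert('f')): buffer="ffflcf" (len 6), cursors c1@1 c3@3 c2@6, authorship 1.3..2
After op 5 (move_left): buffer="ffflcf" (len 6), cursors c1@0 c3@2 c2@5, authorship 1.3..2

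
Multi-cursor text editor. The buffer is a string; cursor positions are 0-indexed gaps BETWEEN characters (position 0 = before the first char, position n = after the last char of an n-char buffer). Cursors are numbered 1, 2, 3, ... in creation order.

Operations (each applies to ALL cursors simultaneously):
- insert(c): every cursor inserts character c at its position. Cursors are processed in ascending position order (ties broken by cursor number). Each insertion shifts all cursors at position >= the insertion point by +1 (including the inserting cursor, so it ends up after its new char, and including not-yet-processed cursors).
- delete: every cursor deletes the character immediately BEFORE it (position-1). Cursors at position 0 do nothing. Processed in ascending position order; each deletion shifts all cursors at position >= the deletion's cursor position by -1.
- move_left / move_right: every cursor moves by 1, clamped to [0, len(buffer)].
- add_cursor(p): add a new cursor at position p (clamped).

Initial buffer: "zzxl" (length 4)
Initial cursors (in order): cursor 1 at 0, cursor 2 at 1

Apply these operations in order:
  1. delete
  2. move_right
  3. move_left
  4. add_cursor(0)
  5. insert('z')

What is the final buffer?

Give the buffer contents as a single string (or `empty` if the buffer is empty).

After op 1 (delete): buffer="zxl" (len 3), cursors c1@0 c2@0, authorship ...
After op 2 (move_right): buffer="zxl" (len 3), cursors c1@1 c2@1, authorship ...
After op 3 (move_left): buffer="zxl" (len 3), cursors c1@0 c2@0, authorship ...
After op 4 (add_cursor(0)): buffer="zxl" (len 3), cursors c1@0 c2@0 c3@0, authorship ...
After op 5 (insert('z')): buffer="zzzzxl" (len 6), cursors c1@3 c2@3 c3@3, authorship 123...

Answer: zzzzxl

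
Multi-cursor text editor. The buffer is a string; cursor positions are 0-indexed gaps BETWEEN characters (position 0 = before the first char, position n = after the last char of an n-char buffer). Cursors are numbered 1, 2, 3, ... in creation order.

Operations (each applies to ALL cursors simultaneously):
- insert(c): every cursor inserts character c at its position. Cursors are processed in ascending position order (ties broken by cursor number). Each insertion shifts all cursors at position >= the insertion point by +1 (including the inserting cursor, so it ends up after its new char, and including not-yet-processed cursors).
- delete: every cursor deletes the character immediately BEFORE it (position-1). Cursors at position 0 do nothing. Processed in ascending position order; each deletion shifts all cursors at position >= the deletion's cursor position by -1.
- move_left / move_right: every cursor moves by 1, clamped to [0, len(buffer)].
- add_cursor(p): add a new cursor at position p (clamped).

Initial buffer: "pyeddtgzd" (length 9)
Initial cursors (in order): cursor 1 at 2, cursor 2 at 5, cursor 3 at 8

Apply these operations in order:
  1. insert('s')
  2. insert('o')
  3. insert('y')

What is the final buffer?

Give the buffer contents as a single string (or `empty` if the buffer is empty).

Answer: pysoyeddsoytgzsoyd

Derivation:
After op 1 (insert('s')): buffer="pyseddstgzsd" (len 12), cursors c1@3 c2@7 c3@11, authorship ..1...2...3.
After op 2 (insert('o')): buffer="pysoeddsotgzsod" (len 15), cursors c1@4 c2@9 c3@14, authorship ..11...22...33.
After op 3 (insert('y')): buffer="pysoyeddsoytgzsoyd" (len 18), cursors c1@5 c2@11 c3@17, authorship ..111...222...333.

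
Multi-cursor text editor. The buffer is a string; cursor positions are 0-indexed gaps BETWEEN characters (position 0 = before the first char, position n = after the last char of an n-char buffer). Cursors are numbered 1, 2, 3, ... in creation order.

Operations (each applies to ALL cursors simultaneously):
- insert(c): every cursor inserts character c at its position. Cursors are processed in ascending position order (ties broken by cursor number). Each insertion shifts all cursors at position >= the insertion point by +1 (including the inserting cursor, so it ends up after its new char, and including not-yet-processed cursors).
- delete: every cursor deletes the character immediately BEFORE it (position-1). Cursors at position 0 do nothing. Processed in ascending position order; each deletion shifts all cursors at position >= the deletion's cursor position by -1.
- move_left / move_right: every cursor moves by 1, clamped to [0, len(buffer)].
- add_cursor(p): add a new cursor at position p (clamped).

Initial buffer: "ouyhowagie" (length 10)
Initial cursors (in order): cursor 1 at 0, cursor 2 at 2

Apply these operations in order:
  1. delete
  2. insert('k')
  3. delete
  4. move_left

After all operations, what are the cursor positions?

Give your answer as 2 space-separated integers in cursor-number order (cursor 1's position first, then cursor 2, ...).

Answer: 0 0

Derivation:
After op 1 (delete): buffer="oyhowagie" (len 9), cursors c1@0 c2@1, authorship .........
After op 2 (insert('k')): buffer="kokyhowagie" (len 11), cursors c1@1 c2@3, authorship 1.2........
After op 3 (delete): buffer="oyhowagie" (len 9), cursors c1@0 c2@1, authorship .........
After op 4 (move_left): buffer="oyhowagie" (len 9), cursors c1@0 c2@0, authorship .........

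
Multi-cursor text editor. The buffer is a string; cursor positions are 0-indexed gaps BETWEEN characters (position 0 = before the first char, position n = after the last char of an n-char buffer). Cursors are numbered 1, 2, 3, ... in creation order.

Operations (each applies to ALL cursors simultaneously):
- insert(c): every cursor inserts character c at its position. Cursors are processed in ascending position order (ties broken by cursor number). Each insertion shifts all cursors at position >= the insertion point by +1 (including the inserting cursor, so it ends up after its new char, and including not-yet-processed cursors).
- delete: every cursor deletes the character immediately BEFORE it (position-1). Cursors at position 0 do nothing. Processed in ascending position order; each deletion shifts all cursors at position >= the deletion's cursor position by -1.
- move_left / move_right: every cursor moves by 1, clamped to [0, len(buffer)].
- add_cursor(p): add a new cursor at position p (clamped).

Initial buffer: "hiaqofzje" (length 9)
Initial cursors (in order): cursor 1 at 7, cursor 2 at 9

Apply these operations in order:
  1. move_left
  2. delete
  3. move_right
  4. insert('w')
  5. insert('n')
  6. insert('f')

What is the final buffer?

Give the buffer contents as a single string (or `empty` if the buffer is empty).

After op 1 (move_left): buffer="hiaqofzje" (len 9), cursors c1@6 c2@8, authorship .........
After op 2 (delete): buffer="hiaqoze" (len 7), cursors c1@5 c2@6, authorship .......
After op 3 (move_right): buffer="hiaqoze" (len 7), cursors c1@6 c2@7, authorship .......
After op 4 (insert('w')): buffer="hiaqozwew" (len 9), cursors c1@7 c2@9, authorship ......1.2
After op 5 (insert('n')): buffer="hiaqozwnewn" (len 11), cursors c1@8 c2@11, authorship ......11.22
After op 6 (insert('f')): buffer="hiaqozwnfewnf" (len 13), cursors c1@9 c2@13, authorship ......111.222

Answer: hiaqozwnfewnf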